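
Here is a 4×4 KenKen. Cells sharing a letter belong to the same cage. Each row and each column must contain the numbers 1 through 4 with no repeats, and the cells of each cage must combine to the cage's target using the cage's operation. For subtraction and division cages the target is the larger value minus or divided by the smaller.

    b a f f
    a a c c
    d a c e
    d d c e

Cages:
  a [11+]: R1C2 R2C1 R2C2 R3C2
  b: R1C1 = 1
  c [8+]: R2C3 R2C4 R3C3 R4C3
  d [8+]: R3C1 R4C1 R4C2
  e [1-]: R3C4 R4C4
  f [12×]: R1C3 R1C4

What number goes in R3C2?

Cage b is given, leaving R1C1 = 1.
The only place for 2 in row 1 is R1C2.
The only place for 4 in column 4 is R1C4.
Row 1 now contains 4; hence R1C3 = 3.
Cage c needs sum 8, leaving R2C4 = 1.
1 is placed in column 4, leaving R3C4 = 2.
Column 4 already has 2, so R4C4 = 3.
Cage a needs sum 11, which forces R2C1 = 2.
Row 2 already has 2, leaving R2C3 = 4.
Cage d has sum 8, which forces R3C1 = 3.
3 is placed in row 3, which forces R3C2 = 4.
2 is placed in row 3, leaving R3C3 = 1.
Cage d needs sum 8, which forces R4C1 = 4.
3 is placed in row 4, so R4C2 = 1.
Column 3 already has 4, so R4C3 = 2.
Row 2 now contains 4, leaving R2C2 = 3.
Completed grid: 1 2 3 4 / 2 3 4 1 / 3 4 1 2 / 4 1 2 3.

4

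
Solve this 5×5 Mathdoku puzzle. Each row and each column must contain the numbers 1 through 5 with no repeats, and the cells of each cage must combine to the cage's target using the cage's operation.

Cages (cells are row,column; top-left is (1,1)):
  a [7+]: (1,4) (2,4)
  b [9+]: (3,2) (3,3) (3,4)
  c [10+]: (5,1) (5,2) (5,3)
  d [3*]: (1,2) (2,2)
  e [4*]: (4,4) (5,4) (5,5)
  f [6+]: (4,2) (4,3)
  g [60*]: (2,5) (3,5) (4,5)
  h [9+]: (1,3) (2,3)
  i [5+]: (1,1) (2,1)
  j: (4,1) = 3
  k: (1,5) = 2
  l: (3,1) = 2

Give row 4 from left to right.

3 4 2 1 5

Cage k is a single given cell, which forces (1,5) = 2.
Cage l is given, leaving (3,1) = 2.
Cage j is given; hence (4,1) = 3.
Column 5 now contains 2, leaving (5,5) = 1.
Cage e has product 4; hence (4,4) = 1.
The 3 cells of cage c must have sum 10, so (5,1) = 5.
Row 5 now contains 1; hence (5,4) = 4.
The two cells of cage a must have sum 7, so (1,4) = 5.
Cage a's pair has sum 7, leaving (2,4) = 2.
5 is placed in column 4; hence (3,4) = 3.
Row 1 now contains 5, leaving (1,3) = 4.
Cage h needs two cells with sum 9, which forces (2,3) = 5.
Cage g has product 60, leaving (2,5) = 3.
5 is placed in column 3, so (3,3) = 1.
Column 3 already has 4, leaving (4,3) = 2.
2 is placed in column 3, leaving (5,3) = 3.
4 is placed in row 1, which forces (1,1) = 1.
Cage d's pair has product 3, leaving (1,2) = 3.
Cage i needs two cells with sum 5; hence (2,1) = 4.
Row 2 now contains 3, leaving (2,2) = 1.
Row 3 now contains 1, leaving (3,2) = 5.
Row 3 now contains 5, leaving (3,5) = 4.
Row 4 already has 2; hence (4,2) = 4.
Column 5 now contains 4, so (4,5) = 5.
Row 5 already has 3, leaving (5,2) = 2.
Completed grid: 1 3 4 5 2 / 4 1 5 2 3 / 2 5 1 3 4 / 3 4 2 1 5 / 5 2 3 4 1.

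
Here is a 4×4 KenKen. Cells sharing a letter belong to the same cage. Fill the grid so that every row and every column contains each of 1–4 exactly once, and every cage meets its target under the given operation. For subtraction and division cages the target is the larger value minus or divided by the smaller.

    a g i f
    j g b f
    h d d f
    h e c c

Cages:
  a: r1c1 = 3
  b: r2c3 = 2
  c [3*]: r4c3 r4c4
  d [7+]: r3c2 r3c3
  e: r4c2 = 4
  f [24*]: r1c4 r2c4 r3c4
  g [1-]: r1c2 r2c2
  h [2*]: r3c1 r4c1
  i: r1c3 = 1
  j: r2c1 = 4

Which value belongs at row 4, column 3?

3

Cage a is a single given cell, so r1c1 = 3.
I is a freebie, leaving r1c3 = 1.
Cage j is a single given cell, which forces r2c1 = 4.
Cage b is given, which forces r2c3 = 2.
2 is placed in row 2, leaving r2c4 = 3.
E is a freebie, so r4c2 = 4.
Column 3 already has 1; hence r4c3 = 3.
3 is placed in column 4, so r4c4 = 1.
Column 2 already has 4; hence r1c2 = 2.
Row 1 now contains 2; hence r1c4 = 4.
Row 2 already has 3; hence r2c2 = 1.
Cage h's pair has product 2; hence r3c1 = 1.
Column 2 already has 4, so r3c2 = 3.
Column 3 now contains 3; hence r3c3 = 4.
4 is placed in column 4; hence r3c4 = 2.
Row 4 now contains 1, which forces r4c1 = 2.
Completed grid: 3 2 1 4 / 4 1 2 3 / 1 3 4 2 / 2 4 3 1.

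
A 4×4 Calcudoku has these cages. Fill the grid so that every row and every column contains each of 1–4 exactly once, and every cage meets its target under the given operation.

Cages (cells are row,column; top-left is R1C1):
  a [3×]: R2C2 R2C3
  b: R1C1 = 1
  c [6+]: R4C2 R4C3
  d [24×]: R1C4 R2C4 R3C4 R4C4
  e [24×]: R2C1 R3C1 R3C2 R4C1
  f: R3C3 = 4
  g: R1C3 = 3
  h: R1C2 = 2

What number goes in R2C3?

1

Cage b is a single given cell, leaving R1C1 = 1.
Cage h is given, which forces R1C2 = 2.
G is a freebie, so R1C3 = 3.
Row 1 already has 3, so R1C4 = 4.
3 is placed in column 3, which forces R2C3 = 1.
Cage f is a single given cell, so R3C3 = 4.
2 is placed in column 2, leaving R4C2 = 4.
4 is placed in column 3, which forces R4C3 = 2.
Cage e has product 24; hence R2C1 = 4.
Row 2 now contains 1, so R2C2 = 3.
Row 2 already has 3, so R2C4 = 2.
The 4 cells of cage e must have product 24, so R3C1 = 2.
Cage e has product 24; hence R3C2 = 1.
Row 3 already has 1, so R3C4 = 3.
Row 4 now contains 2; hence R4C1 = 3.
Column 4 now contains 3, leaving R4C4 = 1.
The full grid is 1 2 3 4 / 4 3 1 2 / 2 1 4 3 / 3 4 2 1.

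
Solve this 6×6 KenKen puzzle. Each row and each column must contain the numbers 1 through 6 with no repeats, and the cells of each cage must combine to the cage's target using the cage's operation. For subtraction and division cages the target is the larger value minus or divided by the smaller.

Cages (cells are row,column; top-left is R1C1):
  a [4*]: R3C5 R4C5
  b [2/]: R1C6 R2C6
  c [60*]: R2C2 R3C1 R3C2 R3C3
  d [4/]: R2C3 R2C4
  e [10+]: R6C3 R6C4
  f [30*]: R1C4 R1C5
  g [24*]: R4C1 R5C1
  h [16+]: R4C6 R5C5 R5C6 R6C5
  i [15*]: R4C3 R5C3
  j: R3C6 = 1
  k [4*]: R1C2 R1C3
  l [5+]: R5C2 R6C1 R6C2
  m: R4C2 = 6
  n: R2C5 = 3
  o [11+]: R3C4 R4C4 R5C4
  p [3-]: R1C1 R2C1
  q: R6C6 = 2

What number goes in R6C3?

Cage n is given, which forces R2C5 = 3.
Cage j is given; hence R3C6 = 1.
Cage m is given; hence R4C2 = 6.
Cage q is given, so R6C6 = 2.
Cage b's pair has quotient 2; hence R1C6 = 3.
Cage b's pair has quotient 2, which forces R2C6 = 6.
Row 3 already has 1, which forces R3C5 = 4.
6 is placed in row 4, so R4C1 = 4.
The two cells of cage a must have product 4, which forces R4C5 = 1.
Row 4 now contains 4, which forces R4C6 = 5.
The two cells of cage g must have product 24, which forces R5C1 = 6.
The 3 cells of cage l must have sum 5, so R5C2 = 1.
Column 6 now contains 5; hence R5C6 = 4.
2 is placed in row 6, which forces R6C1 = 1.
Cage l has sum 5, so R6C2 = 3.
1 is placed in column 2, so R1C2 = 4.
The two cells of cage k must have product 4, which forces R1C3 = 1.
1 is placed in column 2, which forces R2C2 = 2.
Column 3 now contains 1, leaving R2C3 = 4.
Row 2 already has 4; hence R2C4 = 1.
Cage c needs product 60, which forces R3C2 = 5.
Cage o has sum 11, leaving R3C4 = 6.
5 is placed in row 4, so R4C3 = 3.
Row 4 now contains 3; hence R4C4 = 2.
Cage i's pair has product 15, which forces R5C3 = 5.
Column 4 already has 2, so R5C4 = 3.
Cage h needs sum 16, leaving R5C5 = 2.
4 is placed in column 3, leaving R6C3 = 6.
6 is placed in column 4, so R6C4 = 4.
Cage h has sum 16, which forces R6C5 = 5.
Cage p needs two cells with difference 3, so R1C1 = 2.
6 is placed in column 4, which forces R1C4 = 5.
5 is placed in column 5; hence R1C5 = 6.
2 is placed in row 2, leaving R2C1 = 5.
The 4 cells of cage c must have product 60, so R3C1 = 3.
Column 3 now contains 3; hence R3C3 = 2.
The full grid is 2 4 1 5 6 3 / 5 2 4 1 3 6 / 3 5 2 6 4 1 / 4 6 3 2 1 5 / 6 1 5 3 2 4 / 1 3 6 4 5 2.

6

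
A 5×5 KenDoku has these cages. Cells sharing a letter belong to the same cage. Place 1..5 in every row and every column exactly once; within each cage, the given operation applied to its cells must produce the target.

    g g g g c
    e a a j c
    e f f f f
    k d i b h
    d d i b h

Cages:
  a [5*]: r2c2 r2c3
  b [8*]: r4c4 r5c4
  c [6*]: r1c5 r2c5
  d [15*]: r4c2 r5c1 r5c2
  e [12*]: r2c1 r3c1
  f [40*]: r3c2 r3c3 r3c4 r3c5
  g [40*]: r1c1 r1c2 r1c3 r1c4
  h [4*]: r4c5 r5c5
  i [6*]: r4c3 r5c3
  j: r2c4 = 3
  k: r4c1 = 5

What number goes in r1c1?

2

J is a freebie, which forces r2c4 = 3.
3 is placed in row 2, which forces r2c5 = 2.
Cage k is given, which forces r4c1 = 5.
Column 5 now contains 2, which forces r1c5 = 3.
3 is placed in row 2, which forces r2c1 = 4.
Cage e's pair has product 12, so r3c1 = 3.
Column 1 already has 3, leaving r5c1 = 1.
The 3 cells of cage d must have product 15, which forces r5c2 = 5.
Row 5 now contains 1; hence r5c5 = 4.
Column 1 now contains 1, leaving r1c1 = 2.
5 is placed in column 2, which forces r2c2 = 1.
Cage a's pair has product 5, which forces r2c3 = 5.
The 3 cells of cage d must have product 15, so r4c2 = 3.
3 is placed in row 4, which forces r4c3 = 2.
Cage b's pair has product 8, so r4c4 = 4.
Column 5 now contains 4; hence r4c5 = 1.
Column 3 now contains 2, so r5c3 = 3.
Row 5 already has 4, which forces r5c4 = 2.
1 is placed in column 2, so r1c2 = 4.
Cage g has product 40, which forces r1c3 = 1.
The 4 cells of cage g must have product 40, so r1c4 = 5.
The 4 cells of cage f must have product 40, leaving r3c2 = 2.
Cage f has product 40; hence r3c3 = 4.
Cage f has product 40, which forces r3c4 = 1.
Column 5 already has 1, leaving r3c5 = 5.
Completed grid: 2 4 1 5 3 / 4 1 5 3 2 / 3 2 4 1 5 / 5 3 2 4 1 / 1 5 3 2 4.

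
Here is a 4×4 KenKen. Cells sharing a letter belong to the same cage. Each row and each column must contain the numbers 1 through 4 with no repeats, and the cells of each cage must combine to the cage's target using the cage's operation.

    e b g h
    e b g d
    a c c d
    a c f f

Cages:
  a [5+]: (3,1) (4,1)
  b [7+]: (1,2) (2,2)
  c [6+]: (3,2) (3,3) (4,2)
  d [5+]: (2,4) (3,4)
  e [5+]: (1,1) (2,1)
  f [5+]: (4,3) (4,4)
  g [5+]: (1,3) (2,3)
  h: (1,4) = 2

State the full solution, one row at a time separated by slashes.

Cage h is given, which forces (1,4) = 2.
In row 2, 3 can only go at (2,2), so (2,2) = 3.
Column 2 now contains 3, leaving (1,2) = 4.
Cage c needs sum 6, which forces (3,3) = 3.
Column 3 already has 3, so (1,3) = 1.
The two cells of cage g must have sum 5, leaving (2,3) = 4.
Row 2 already has 4; hence (2,4) = 1.
1 is placed in column 4, leaving (3,4) = 4.
Column 3 now contains 4, so (4,3) = 2.
Column 4 now contains 4, so (4,4) = 3.
1 is placed in row 1, leaving (1,1) = 3.
Row 2 already has 4, which forces (2,1) = 2.
Cage a's pair has sum 5; hence (3,1) = 1.
The 3 cells of cage c must have sum 6, so (3,2) = 2.
Cage a needs two cells with sum 5, which forces (4,1) = 4.
Row 4 already has 2, leaving (4,2) = 1.

3 4 1 2 / 2 3 4 1 / 1 2 3 4 / 4 1 2 3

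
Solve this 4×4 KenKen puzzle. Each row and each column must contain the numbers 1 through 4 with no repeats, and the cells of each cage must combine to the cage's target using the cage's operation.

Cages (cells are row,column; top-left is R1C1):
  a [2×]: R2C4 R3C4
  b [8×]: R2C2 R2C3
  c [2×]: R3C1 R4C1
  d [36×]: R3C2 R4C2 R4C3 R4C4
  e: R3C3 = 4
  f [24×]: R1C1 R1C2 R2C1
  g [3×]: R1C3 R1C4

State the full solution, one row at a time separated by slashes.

4 2 1 3 / 3 4 2 1 / 1 3 4 2 / 2 1 3 4

Cage d has product 36, leaving R3C2 = 3.
E is a freebie, so R3C3 = 4.
Cage b's pair has product 8, which forces R2C2 = 4.
Column 3 already has 4, so R2C3 = 2.
2 is placed in row 2, which forces R2C4 = 1.
1 is placed in column 4, so R3C4 = 2.
4 is placed in column 2, which forces R4C2 = 1.
1 is placed in row 4, leaving R4C3 = 3.
3 is placed in row 4; hence R4C4 = 4.
The 3 cells of cage f must have product 24, leaving R1C1 = 4.
4 is placed in column 2, leaving R1C2 = 2.
Column 3 now contains 3, leaving R1C3 = 1.
1 is placed in column 4; hence R1C4 = 3.
2 is placed in row 2, leaving R2C1 = 3.
2 is placed in row 3; hence R3C1 = 1.
1 is placed in row 4, which forces R4C1 = 2.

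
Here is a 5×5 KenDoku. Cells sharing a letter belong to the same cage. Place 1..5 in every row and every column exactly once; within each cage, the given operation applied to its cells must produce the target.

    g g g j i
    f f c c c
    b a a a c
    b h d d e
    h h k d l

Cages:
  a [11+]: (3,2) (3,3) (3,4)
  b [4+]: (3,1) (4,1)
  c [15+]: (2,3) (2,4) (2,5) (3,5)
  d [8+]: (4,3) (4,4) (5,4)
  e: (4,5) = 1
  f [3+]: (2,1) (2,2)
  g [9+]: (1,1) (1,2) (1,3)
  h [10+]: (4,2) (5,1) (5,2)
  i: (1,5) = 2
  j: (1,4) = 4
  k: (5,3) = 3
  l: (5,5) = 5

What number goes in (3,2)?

Cage j is given; hence (1,4) = 4.
Cage i is a single given cell, so (1,5) = 2.
E is a freebie, so (4,5) = 1.
K is a freebie; hence (5,3) = 3.
Cage l is given, leaving (5,5) = 5.
Cage c has sum 15, so (2,3) = 5.
The 4 cells of cage c must have sum 15; hence (2,4) = 3.
The 4 cells of cage c must have sum 15; hence (2,5) = 4.
Cage b needs two cells with sum 4, so (3,1) = 1.
Cage c has sum 15, which forces (3,5) = 3.
Row 4 already has 1, so (4,1) = 3.
Column 1 now contains 1; hence (5,1) = 4.
Cage d needs sum 8, which forces (5,4) = 1.
Column 1 now contains 3, leaving (1,1) = 5.
Cage g has sum 9, which forces (1,2) = 3.
Column 3 already has 5, which forces (1,3) = 1.
Column 1 now contains 1, leaving (2,1) = 2.
Cage f's pair has sum 3, leaving (2,2) = 1.
Cage h needs sum 10, so (4,2) = 4.
Cage d needs sum 8, leaving (4,3) = 2.
Cage d needs sum 8; hence (4,4) = 5.
1 is placed in row 5, which forces (5,2) = 2.
Column 2 already has 2; hence (3,2) = 5.
2 is placed in column 3; hence (3,3) = 4.
Column 4 now contains 5, leaving (3,4) = 2.
Filled in: 5 3 1 4 2 / 2 1 5 3 4 / 1 5 4 2 3 / 3 4 2 5 1 / 4 2 3 1 5.

5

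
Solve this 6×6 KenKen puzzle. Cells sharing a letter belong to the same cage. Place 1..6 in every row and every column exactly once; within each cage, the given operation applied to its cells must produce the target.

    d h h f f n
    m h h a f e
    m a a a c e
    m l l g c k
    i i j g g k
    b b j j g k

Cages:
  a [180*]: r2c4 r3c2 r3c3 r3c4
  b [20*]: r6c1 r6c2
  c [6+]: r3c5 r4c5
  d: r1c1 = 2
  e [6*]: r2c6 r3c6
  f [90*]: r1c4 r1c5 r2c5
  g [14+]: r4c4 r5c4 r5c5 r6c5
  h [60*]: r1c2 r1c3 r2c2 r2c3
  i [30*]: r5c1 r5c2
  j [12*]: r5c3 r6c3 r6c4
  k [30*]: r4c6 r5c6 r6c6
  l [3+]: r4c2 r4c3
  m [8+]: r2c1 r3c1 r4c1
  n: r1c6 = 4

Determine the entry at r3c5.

2

D is a freebie; hence r1c1 = 2.
N is a freebie; hence r1c6 = 4.
The only place for 6 in column 1 is r5c1.
Row 5 already has 6, so r5c2 = 5.
Column 2 now contains 5, which forces r6c2 = 4.
Row 6 now contains 4, leaving r6c1 = 5.
Cage k needs product 30, which forces r4c6 = 5.
In row 4, 6 can only go at r4c4, so r4c4 = 6.
Row 4 needs a 3, and only r4c1 is open for it.
The only place for 4 in row 4 is r4c5.
Cage c needs two cells with sum 6; hence r3c5 = 2.
Cage g needs sum 14, which forces r5c4 = 4.
In column 4, 1 can only go at r6c4, so r6c4 = 1.
Cage j has product 12, so r5c3 = 2.
Cage g needs sum 14, so r5c5 = 1.
Row 5 already has 1, leaving r5c6 = 3.
Cage j has product 12, so r6c3 = 6.
1 is placed in row 6, so r6c5 = 3.
Row 6 already has 6, leaving r6c6 = 2.
Cage f has product 90, leaving r1c4 = 3.
3 is placed in column 4, which forces r2c4 = 2.
3 is placed in column 4, so r3c4 = 5.
Cage l needs two cells with sum 3, so r4c2 = 2.
Column 3 now contains 2, so r4c3 = 1.
The 4 cells of cage h must have product 60; hence r1c2 = 1.
Column 3 now contains 1, so r1c3 = 5.
Row 1 already has 5; hence r1c5 = 6.
Cage h has product 60, leaving r2c2 = 3.
The 4 cells of cage h must have product 60, so r2c3 = 4.
6 is placed in column 5, which forces r2c5 = 5.
Cage a has product 180, so r3c2 = 6.
Cage a needs product 180, leaving r3c3 = 3.
Row 3 now contains 6; hence r3c6 = 1.
4 is placed in row 2, so r2c1 = 1.
Column 6 now contains 1; hence r2c6 = 6.
1 is placed in row 3, which forces r3c1 = 4.
The full grid is 2 1 5 3 6 4 / 1 3 4 2 5 6 / 4 6 3 5 2 1 / 3 2 1 6 4 5 / 6 5 2 4 1 3 / 5 4 6 1 3 2.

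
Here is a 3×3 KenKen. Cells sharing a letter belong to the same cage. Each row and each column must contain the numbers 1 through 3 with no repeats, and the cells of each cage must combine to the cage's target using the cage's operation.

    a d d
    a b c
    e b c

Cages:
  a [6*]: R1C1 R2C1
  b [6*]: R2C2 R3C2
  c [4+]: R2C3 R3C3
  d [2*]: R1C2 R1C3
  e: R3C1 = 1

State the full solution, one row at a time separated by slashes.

3 1 2 / 2 3 1 / 1 2 3

Cage e is a single given cell; hence R3C1 = 1.
Row 3 now contains 1, leaving R3C3 = 3.
Cage b needs two cells with product 6; hence R2C2 = 3.
Column 3 already has 3; hence R2C3 = 1.
Row 3 already has 3; hence R3C2 = 2.
Cage a's pair has product 6, which forces R1C1 = 3.
2 is placed in column 2, which forces R1C2 = 1.
1 is placed in column 3; hence R1C3 = 2.
3 is placed in row 2; hence R2C1 = 2.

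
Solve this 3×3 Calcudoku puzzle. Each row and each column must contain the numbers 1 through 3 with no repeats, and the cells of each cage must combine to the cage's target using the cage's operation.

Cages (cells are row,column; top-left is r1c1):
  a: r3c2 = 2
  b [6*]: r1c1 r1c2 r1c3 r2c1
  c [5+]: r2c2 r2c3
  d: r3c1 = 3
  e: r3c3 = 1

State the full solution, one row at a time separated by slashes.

2 1 3 / 1 3 2 / 3 2 1

Cage b has product 6, leaving r2c1 = 1.
D is a freebie, so r3c1 = 3.
Cage a is a single given cell, which forces r3c2 = 2.
Cage e is a single given cell, leaving r3c3 = 1.
Column 1 now contains 3, so r1c1 = 2.
Cage b has product 6, leaving r1c2 = 1.
Cage b has product 6, leaving r1c3 = 3.
Column 2 already has 2, leaving r2c2 = 3.
The two cells of cage c must have sum 5; hence r2c3 = 2.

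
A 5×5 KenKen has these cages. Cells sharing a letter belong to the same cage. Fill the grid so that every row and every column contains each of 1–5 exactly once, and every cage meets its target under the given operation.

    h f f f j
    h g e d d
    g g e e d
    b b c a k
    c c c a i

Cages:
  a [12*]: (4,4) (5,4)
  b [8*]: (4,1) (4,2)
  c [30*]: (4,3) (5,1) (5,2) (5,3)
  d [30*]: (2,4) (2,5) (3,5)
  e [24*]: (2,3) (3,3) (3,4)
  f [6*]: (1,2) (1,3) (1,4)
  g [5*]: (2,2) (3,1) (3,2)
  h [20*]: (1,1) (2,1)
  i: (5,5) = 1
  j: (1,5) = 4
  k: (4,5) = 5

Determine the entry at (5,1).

3

Cage j is given, leaving (1,5) = 4.
Cage g has product 5, so (2,2) = 1.
The 3 cells of cage g must have product 5, leaving (3,1) = 1.
Cage g needs product 5; hence (3,2) = 5.
Cage k is given, leaving (4,5) = 5.
Cage i is a single given cell, so (5,5) = 1.
4 is placed in row 1; hence (1,1) = 5.
Cage h needs two cells with product 20, leaving (2,1) = 4.
The 3 cells of cage d must have product 30, which forces (2,4) = 5.
Column 1 now contains 4; hence (4,1) = 2.
Row 4 now contains 2; hence (4,2) = 4.
Cage c needs product 30, leaving (4,3) = 1.
4 is placed in row 4, so (4,4) = 3.
Column 1 already has 2, which forces (5,1) = 3.
Row 5 now contains 3, leaving (5,2) = 2.
Row 5 already has 2; hence (5,3) = 5.
Column 4 now contains 3, which forces (5,4) = 4.
Column 2 now contains 2, which forces (1,2) = 3.
Cage f needs product 6; hence (1,3) = 2.
Cage f needs product 6, which forces (1,4) = 1.
Cage e needs product 24, so (2,3) = 3.
Row 2 now contains 3, leaving (2,5) = 2.
Cage e has product 24, leaving (3,3) = 4.
4 is placed in column 4, so (3,4) = 2.
Column 5 now contains 2; hence (3,5) = 3.
Completed grid: 5 3 2 1 4 / 4 1 3 5 2 / 1 5 4 2 3 / 2 4 1 3 5 / 3 2 5 4 1.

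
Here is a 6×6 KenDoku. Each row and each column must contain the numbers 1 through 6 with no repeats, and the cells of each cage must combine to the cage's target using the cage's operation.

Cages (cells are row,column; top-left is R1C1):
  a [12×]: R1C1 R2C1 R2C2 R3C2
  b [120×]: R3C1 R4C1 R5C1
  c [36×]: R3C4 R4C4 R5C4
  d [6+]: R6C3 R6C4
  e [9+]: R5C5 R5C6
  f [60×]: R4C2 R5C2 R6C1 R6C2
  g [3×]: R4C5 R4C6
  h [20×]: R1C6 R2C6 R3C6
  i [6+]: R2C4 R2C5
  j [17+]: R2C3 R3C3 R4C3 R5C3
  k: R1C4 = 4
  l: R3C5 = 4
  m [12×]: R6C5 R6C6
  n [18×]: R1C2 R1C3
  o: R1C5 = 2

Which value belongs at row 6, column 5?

Cage k is given, leaving R1C4 = 4.
Cage o is a single given cell, which forces R1C5 = 2.
Cage l is given, leaving R3C5 = 4.
Cage h has product 20, so R2C6 = 4.
Column 6 now contains 4; hence R6C6 = 2.
The two cells of cage m must have product 12, which forces R6C5 = 6.
6 is placed in column 5, leaving R5C5 = 3.
Cage e needs two cells with sum 9, which forces R5C6 = 6.
Column 5 now contains 3, leaving R4C5 = 1.
Cage g's pair has product 3, so R4C6 = 3.
Row 5 now contains 6, which forces R5C4 = 2.
Cage i's pair has sum 6, so R2C4 = 1.
Column 5 now contains 1; hence R2C5 = 5.
Cage c has product 36; hence R3C4 = 3.
Row 4 already has 3, leaving R4C4 = 6.
Column 4 now contains 1, leaving R6C4 = 5.
Cage a has product 12; hence R1C1 = 1.
1 is placed in row 1, so R1C6 = 5.
Cage b needs product 120, leaving R3C1 = 6.
5 is placed in column 6, which forces R3C6 = 1.
5 is placed in row 6, which forces R6C3 = 1.
6 is placed in column 1; hence R2C1 = 2.
Cage a has product 12, leaving R2C2 = 3.
The 4 cells of cage j must have sum 17, so R2C3 = 6.
1 is placed in row 3, so R3C2 = 2.
Row 3 already has 2, which forces R3C3 = 5.
Cage f has product 60, which forces R4C2 = 5.
The 4 cells of cage f must have product 60, which forces R5C2 = 1.
5 is placed in column 3, leaving R5C3 = 4.
3 is placed in column 2, which forces R6C2 = 4.
3 is placed in column 2, which forces R1C2 = 6.
Column 3 now contains 6, which forces R1C3 = 3.
Row 4 already has 5; hence R4C1 = 4.
Column 3 already has 4, so R4C3 = 2.
4 is placed in row 5, which forces R5C1 = 5.
Row 6 now contains 4, leaving R6C1 = 3.
The full grid is 1 6 3 4 2 5 / 2 3 6 1 5 4 / 6 2 5 3 4 1 / 4 5 2 6 1 3 / 5 1 4 2 3 6 / 3 4 1 5 6 2.

6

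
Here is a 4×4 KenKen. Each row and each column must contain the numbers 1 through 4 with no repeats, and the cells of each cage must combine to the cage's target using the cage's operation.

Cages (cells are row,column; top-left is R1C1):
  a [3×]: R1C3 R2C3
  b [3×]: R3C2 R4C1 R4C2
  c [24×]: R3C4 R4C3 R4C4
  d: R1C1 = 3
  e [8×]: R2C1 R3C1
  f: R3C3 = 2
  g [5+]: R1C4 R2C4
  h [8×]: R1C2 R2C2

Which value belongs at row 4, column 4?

2

Cage d is a single given cell, leaving R1C1 = 3.
Row 1 already has 3, which forces R1C3 = 1.
Column 3 already has 1; hence R2C3 = 3.
Cage b needs product 3, which forces R3C2 = 1.
Cage f is given, so R3C3 = 2.
The 3 cells of cage b must have product 3, so R4C1 = 1.
The 3 cells of cage b must have product 3; hence R4C2 = 3.
Column 3 already has 2, which forces R4C3 = 4.
4 is placed in row 4, leaving R4C4 = 2.
2 is placed in column 4, leaving R1C4 = 4.
The two cells of cage e must have product 8, which forces R2C1 = 2.
Row 2 already has 2, leaving R2C2 = 4.
The two cells of cage g must have sum 5; hence R2C4 = 1.
Row 3 now contains 2, so R3C1 = 4.
Cage c needs product 24, which forces R3C4 = 3.
Row 1 now contains 4; hence R1C2 = 2.
Completed grid: 3 2 1 4 / 2 4 3 1 / 4 1 2 3 / 1 3 4 2.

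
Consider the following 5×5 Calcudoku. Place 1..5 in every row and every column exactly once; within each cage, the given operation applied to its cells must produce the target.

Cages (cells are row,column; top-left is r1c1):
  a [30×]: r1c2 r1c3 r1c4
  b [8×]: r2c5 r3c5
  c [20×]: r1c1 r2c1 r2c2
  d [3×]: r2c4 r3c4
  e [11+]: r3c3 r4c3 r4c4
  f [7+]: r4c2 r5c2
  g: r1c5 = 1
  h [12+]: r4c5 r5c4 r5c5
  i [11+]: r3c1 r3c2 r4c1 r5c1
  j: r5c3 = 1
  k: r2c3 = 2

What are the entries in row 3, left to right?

3 5 4 1 2

G is a freebie, so r1c5 = 1.
Cage k is given; hence r2c3 = 2.
Row 2 already has 2, which forces r2c5 = 4.
4 is placed in column 5, which forces r3c5 = 2.
J is a freebie, leaving r5c3 = 1.
The 3 cells of cage c must have product 20, leaving r1c1 = 4.
Cage h needs sum 12, which forces r5c4 = 4.
Row 2 needs a 3, and only r2c4 is open for it.
3 is placed in column 4, which forces r3c4 = 1.
3 is placed in column 4, leaving r4c4 = 2.
Cage a needs product 30, which forces r1c2 = 2.
Cage a needs product 30, which forces r1c3 = 3.
Column 4 already has 2; hence r1c4 = 5.
Cage i has sum 11, which forces r4c1 = 1.
Cage i needs sum 11, so r5c1 = 2.
Column 2 now contains 2, which forces r5c2 = 3.
Row 5 now contains 3, so r5c5 = 5.
1 is placed in column 1, which forces r2c1 = 5.
Cage c needs product 20, so r2c2 = 1.
The 4 cells of cage i must have sum 11; hence r3c1 = 3.
Column 2 already has 3; hence r3c2 = 5.
Row 3 already has 5, which forces r3c3 = 4.
The two cells of cage f must have sum 7; hence r4c2 = 4.
Column 3 now contains 4, leaving r4c3 = 5.
Column 5 now contains 5, which forces r4c5 = 3.
Filled in: 4 2 3 5 1 / 5 1 2 3 4 / 3 5 4 1 2 / 1 4 5 2 3 / 2 3 1 4 5.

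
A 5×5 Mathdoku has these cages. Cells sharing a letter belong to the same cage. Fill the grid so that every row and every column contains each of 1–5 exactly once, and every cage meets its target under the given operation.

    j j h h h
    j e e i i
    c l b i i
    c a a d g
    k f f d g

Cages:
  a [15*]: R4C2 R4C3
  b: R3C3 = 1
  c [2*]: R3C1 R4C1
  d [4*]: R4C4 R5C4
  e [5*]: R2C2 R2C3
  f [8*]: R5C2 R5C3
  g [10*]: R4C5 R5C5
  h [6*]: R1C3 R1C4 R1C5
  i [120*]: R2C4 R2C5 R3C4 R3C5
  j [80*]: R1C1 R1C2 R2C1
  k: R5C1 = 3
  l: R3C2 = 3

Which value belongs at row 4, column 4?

4

The 3 cells of cage j must have product 80, leaving R1C1 = 5.
Cage j needs product 80; hence R1C2 = 4.
Cage j has product 80; hence R2C1 = 4.
Cage l is given, leaving R3C2 = 3.
Cage b is given; hence R3C3 = 1.
Column 2 already has 3, so R4C2 = 5.
5 is placed in row 4; hence R4C3 = 3.
5 is placed in row 4, leaving R4C5 = 2.
Cage k is a single given cell, leaving R5C1 = 3.
4 is placed in column 2, so R5C2 = 2.
Row 5 now contains 2, which forces R5C3 = 4.
4 is placed in row 5; hence R5C4 = 1.
Column 5 already has 2, which forces R5C5 = 5.
Column 3 already has 3, which forces R1C3 = 2.
Cage h needs product 6, leaving R1C4 = 3.
Cage h has product 6, leaving R1C5 = 1.
Column 2 now contains 5; hence R2C2 = 1.
1 is placed in column 3, leaving R2C3 = 5.
5 is placed in row 2, which forces R2C4 = 2.
Column 5 already has 5, which forces R2C5 = 3.
1 is placed in row 3, leaving R3C1 = 2.
2 is placed in column 4, which forces R3C4 = 5.
Column 5 already has 5, leaving R3C5 = 4.
2 is placed in row 4; hence R4C1 = 1.
Column 4 already has 1, which forces R4C4 = 4.
Filled in: 5 4 2 3 1 / 4 1 5 2 3 / 2 3 1 5 4 / 1 5 3 4 2 / 3 2 4 1 5.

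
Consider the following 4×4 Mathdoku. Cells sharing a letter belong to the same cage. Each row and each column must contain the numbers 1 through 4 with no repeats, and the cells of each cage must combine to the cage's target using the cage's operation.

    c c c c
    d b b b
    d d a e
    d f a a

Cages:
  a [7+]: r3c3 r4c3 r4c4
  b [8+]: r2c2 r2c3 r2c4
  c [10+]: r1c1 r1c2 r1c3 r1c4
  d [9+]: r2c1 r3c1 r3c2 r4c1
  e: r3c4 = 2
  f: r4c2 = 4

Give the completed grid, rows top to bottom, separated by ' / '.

4 2 1 3 / 2 1 3 4 / 1 3 4 2 / 3 4 2 1

E is a freebie, so r3c4 = 2.
Cage f is given; hence r4c2 = 4.
The only place for 2 in row 2 is r2c1.
Cage d needs sum 9; hence r3c1 = 1.
The 4 cells of cage d must have sum 9, which forces r3c2 = 3.
3 is placed in row 3, leaving r3c3 = 4.
Cage d needs sum 9, so r4c1 = 3.
Row 4 already has 3, which forces r4c4 = 1.
Column 1 already has 3, which forces r1c1 = 4.
The 4 cells of cage c must have sum 10; hence r1c4 = 3.
Column 2 already has 3; hence r2c2 = 1.
The 3 cells of cage b must have sum 8, which forces r2c3 = 3.
Cage b needs sum 8, which forces r2c4 = 4.
Row 4 already has 1; hence r4c3 = 2.
Column 2 already has 1, so r1c2 = 2.
Column 3 already has 2, leaving r1c3 = 1.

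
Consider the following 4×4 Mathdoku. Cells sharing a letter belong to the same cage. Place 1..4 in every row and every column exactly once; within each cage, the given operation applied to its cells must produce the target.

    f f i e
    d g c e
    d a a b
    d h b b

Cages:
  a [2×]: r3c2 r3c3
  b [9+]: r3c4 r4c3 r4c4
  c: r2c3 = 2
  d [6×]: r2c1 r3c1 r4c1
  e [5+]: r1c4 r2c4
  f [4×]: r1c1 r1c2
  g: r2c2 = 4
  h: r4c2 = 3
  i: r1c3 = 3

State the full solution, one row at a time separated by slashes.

4 1 3 2 / 1 4 2 3 / 3 2 1 4 / 2 3 4 1

Cage i is given, which forces r1c3 = 3.
Cage g is given, leaving r2c2 = 4.
C is a freebie, so r2c3 = 2.
2 is placed in column 3; hence r3c3 = 1.
Cage h is given, leaving r4c2 = 3.
2 is placed in column 3, so r4c3 = 4.
Cage f's pair has product 4, which forces r1c1 = 4.
4 is placed in column 2, which forces r1c2 = 1.
Row 1 now contains 4, leaving r1c4 = 2.
1 is placed in row 3, so r3c2 = 2.
Column 4 already has 2; hence r4c4 = 1.
Cage d needs product 6, so r2c1 = 1.
Column 4 now contains 1, so r2c4 = 3.
2 is placed in row 3, so r3c1 = 3.
Cage b has sum 9; hence r3c4 = 4.
Row 4 now contains 1; hence r4c1 = 2.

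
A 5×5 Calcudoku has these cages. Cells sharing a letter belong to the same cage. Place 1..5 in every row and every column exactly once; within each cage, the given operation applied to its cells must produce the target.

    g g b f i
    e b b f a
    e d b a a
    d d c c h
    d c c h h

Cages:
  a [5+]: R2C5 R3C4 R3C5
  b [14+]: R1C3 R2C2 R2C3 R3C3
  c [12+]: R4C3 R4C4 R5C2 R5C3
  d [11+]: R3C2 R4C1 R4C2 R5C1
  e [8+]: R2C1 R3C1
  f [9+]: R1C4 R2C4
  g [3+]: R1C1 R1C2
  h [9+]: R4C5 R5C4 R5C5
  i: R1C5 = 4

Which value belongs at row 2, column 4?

4

Cage i is a single given cell, which forces R1C5 = 4.
Row 1 already has 4, which forces R1C4 = 5.
The two cells of cage f must have sum 9; hence R2C4 = 4.
Row 1 needs a 3, and only R1C3 is open for it.
The only place for 3 in row 2 is R2C1.
Column 1 now contains 3; hence R3C1 = 5.
Row 3 already has 5, so R3C3 = 4.
Row 2 needs a 1, and only R2C5 is open for it.
The 3 cells of cage a must have sum 5, which forces R3C4 = 1.
Column 5 now contains 1; hence R3C5 = 3.
Column 4 already has 1, so R5C4 = 2.
Column 5 already has 3, which forces R5C5 = 5.
Row 3 now contains 3; hence R3C2 = 2.
Cage c has sum 12, which forces R4C3 = 5.
2 is placed in column 4, which forces R4C4 = 3.
Column 5 now contains 5; hence R4C5 = 2.
The 4 cells of cage d must have sum 11, so R5C1 = 4.
Cage c has sum 12, which forces R5C2 = 3.
5 is placed in row 5, leaving R5C3 = 1.
Cage g needs two cells with sum 3, which forces R1C1 = 2.
2 is placed in column 2, leaving R1C2 = 1.
2 is placed in column 2, leaving R2C2 = 5.
5 is placed in column 3, leaving R2C3 = 2.
Row 4 now contains 2, which forces R4C1 = 1.
Row 4 now contains 3, leaving R4C2 = 4.
Completed grid: 2 1 3 5 4 / 3 5 2 4 1 / 5 2 4 1 3 / 1 4 5 3 2 / 4 3 1 2 5.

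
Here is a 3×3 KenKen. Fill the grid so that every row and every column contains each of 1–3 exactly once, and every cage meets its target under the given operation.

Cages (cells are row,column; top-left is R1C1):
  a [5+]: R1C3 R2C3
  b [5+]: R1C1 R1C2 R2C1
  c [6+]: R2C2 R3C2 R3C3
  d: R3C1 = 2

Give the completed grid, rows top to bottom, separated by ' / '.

3 1 2 / 1 2 3 / 2 3 1

Cage d is a single given cell; hence R3C1 = 2.
The 3 cells of cage b must have sum 5, so R1C1 = 3.
The 3 cells of cage b must have sum 5, which forces R1C2 = 1.
Row 1 already has 3; hence R1C3 = 2.
Column 1 now contains 2, leaving R2C1 = 1.
The 3 cells of cage c must have sum 6, leaving R2C2 = 2.
2 is placed in column 3; hence R2C3 = 3.
1 is placed in column 2, leaving R3C2 = 3.
3 is placed in column 3; hence R3C3 = 1.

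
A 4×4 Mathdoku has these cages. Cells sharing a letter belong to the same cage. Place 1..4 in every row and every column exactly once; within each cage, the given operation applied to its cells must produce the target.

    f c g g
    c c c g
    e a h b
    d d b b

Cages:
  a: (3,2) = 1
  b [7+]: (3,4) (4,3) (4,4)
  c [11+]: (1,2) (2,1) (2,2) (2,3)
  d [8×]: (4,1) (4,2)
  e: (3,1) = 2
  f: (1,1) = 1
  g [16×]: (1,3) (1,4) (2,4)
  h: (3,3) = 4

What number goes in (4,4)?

Cage f is given, leaving (1,1) = 1.
1 is placed in row 1; hence (1,4) = 4.
Column 4 already has 4; hence (2,4) = 2.
E is a freebie, leaving (3,1) = 2.
Cage a is a single given cell, leaving (3,2) = 1.
H is a freebie, so (3,3) = 4.
1 is placed in row 3, leaving (3,4) = 3.
Column 1 now contains 2; hence (4,1) = 4.
4 is placed in row 4; hence (4,2) = 2.
Column 4 now contains 3, so (4,4) = 1.
Column 2 now contains 2, leaving (1,2) = 3.
Row 1 already has 4, so (1,3) = 2.
Column 1 now contains 4, so (2,1) = 3.
The 4 cells of cage c must have sum 11, which forces (2,2) = 4.
Cage c needs sum 11; hence (2,3) = 1.
1 is placed in row 4, leaving (4,3) = 3.
Completed grid: 1 3 2 4 / 3 4 1 2 / 2 1 4 3 / 4 2 3 1.

1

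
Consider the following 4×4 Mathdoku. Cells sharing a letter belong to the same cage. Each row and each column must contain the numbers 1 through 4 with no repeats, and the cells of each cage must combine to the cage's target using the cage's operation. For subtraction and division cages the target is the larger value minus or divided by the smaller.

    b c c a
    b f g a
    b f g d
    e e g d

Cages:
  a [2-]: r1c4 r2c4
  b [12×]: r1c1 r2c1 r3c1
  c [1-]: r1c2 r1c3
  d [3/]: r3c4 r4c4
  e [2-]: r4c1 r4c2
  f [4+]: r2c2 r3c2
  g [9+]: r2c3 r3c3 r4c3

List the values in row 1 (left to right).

3 2 1 4

The only place for 2 in row 3 is r3c3.
Row 2 needs a 2, and only r2c4 is open for it.
Cage a needs two cells with difference 2, so r1c4 = 4.
The two cells of cage c must have difference 1, so r1c2 = 2.
The only place for 4 in row 3 is r3c1.
Row 2 needs a 4, and only r2c3 is open for it.
Column 3 now contains 4, so r4c3 = 3.
Row 4 already has 3, which forces r4c4 = 1.
Column 3 now contains 3, leaving r1c3 = 1.
1 is placed in column 4, so r3c4 = 3.
Row 4 already has 1, which forces r4c1 = 2.
Row 4 already has 1, so r4c2 = 4.
Row 1 now contains 1, leaving r1c1 = 3.
Cage b has product 12, leaving r2c1 = 1.
Cage f's pair has sum 4, which forces r2c2 = 3.
Row 3 already has 3, which forces r3c2 = 1.
Filled in: 3 2 1 4 / 1 3 4 2 / 4 1 2 3 / 2 4 3 1.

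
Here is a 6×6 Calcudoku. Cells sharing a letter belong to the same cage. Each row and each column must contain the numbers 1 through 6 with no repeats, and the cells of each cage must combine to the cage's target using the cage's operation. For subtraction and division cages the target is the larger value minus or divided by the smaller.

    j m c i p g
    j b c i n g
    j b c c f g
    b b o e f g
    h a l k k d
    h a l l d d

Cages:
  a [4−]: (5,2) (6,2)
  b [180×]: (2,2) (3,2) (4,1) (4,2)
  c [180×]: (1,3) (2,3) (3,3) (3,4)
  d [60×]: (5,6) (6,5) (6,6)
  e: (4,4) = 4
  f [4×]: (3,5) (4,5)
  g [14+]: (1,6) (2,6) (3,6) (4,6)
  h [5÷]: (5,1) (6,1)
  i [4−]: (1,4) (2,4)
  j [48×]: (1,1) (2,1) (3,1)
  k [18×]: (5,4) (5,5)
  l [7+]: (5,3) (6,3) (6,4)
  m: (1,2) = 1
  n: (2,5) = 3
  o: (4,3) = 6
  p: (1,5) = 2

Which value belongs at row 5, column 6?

Cage m is a single given cell, so (1,2) = 1.
Cage p is given, so (1,5) = 2.
Cage n is a single given cell, which forces (2,5) = 3.
Cage o is given; hence (4,3) = 6.
Cage e is given, leaving (4,4) = 4.
4 is placed in row 4, leaving (4,5) = 1.
Column 5 already has 3, so (5,5) = 6.
1 is placed in column 5, leaving (3,5) = 4.
Cage a's pair has difference 4; hence (5,2) = 2.
6 is placed in row 5, leaving (5,4) = 3.
The two cells of cage a must have difference 4, leaving (6,2) = 6.
Column 5 now contains 4, so (6,5) = 5.
Cage b has product 180, so (2,2) = 4.
Cage b needs product 180, so (3,2) = 3.
3 is placed in column 4, leaving (3,4) = 6.
Cage b needs product 180, leaving (4,1) = 3.
The 4 cells of cage b must have product 180, leaving (4,2) = 5.
Row 4 now contains 5, so (4,6) = 2.
The two cells of cage h must have quotient 5, leaving (5,1) = 5.
Cage d has product 60; hence (5,6) = 4.
5 is placed in row 6, leaving (6,1) = 1.
Row 6 now contains 1; hence (6,4) = 2.
The 3 cells of cage d must have product 60, leaving (6,6) = 3.
Cage j has product 48, leaving (1,1) = 4.
Cage c has product 180, so (1,3) = 3.
Column 4 already has 6, so (1,4) = 5.
Row 1 now contains 5; hence (1,6) = 6.
The 3 cells of cage j must have product 48, so (2,1) = 6.
Column 4 already has 2; hence (2,4) = 1.
Row 2 now contains 1, which forces (2,6) = 5.
Row 3 already has 6, which forces (3,1) = 2.
Row 3 now contains 2, leaving (3,3) = 5.
Column 6 now contains 5, so (3,6) = 1.
Row 5 now contains 4, so (5,3) = 1.
Row 6 already has 2, so (6,3) = 4.
Row 2 now contains 5, leaving (2,3) = 2.
Filled in: 4 1 3 5 2 6 / 6 4 2 1 3 5 / 2 3 5 6 4 1 / 3 5 6 4 1 2 / 5 2 1 3 6 4 / 1 6 4 2 5 3.

4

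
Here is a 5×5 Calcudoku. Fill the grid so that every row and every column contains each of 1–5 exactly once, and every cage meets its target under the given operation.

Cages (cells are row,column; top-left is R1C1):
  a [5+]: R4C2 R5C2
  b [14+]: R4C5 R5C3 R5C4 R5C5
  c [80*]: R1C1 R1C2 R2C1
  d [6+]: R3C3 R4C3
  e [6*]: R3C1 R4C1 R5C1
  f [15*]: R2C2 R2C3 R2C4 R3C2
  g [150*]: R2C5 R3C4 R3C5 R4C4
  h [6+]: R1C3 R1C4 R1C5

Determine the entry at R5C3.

The 3 cells of cage c must have product 80, leaving R1C1 = 5.
Cage c has product 80, so R1C2 = 4.
The 3 cells of cage c must have product 80, so R2C1 = 4.
Cage f needs product 15, which forces R3C2 = 1.
In row 2, 2 can only go at R2C5, so R2C5 = 2.
Cage g has product 150, leaving R3C4 = 3.
The 4 cells of cage g must have product 150; hence R3C5 = 5.
Cage g has product 150, which forces R4C4 = 5.
Column 4 now contains 5, leaving R2C4 = 1.
3 is placed in row 3; hence R3C1 = 2.
Row 3 now contains 2, so R3C3 = 4.
4 is placed in column 3, which forces R4C3 = 2.
Cage b needs sum 14, leaving R5C3 = 5.
1 is placed in column 4, leaving R1C4 = 2.
The 4 cells of cage f must have product 15, which forces R2C2 = 5.
5 is placed in column 3, leaving R2C3 = 3.
Row 4 already has 2, leaving R4C2 = 3.
3 is placed in row 4, so R4C5 = 4.
Cage a's pair has sum 5, so R5C2 = 2.
2 is placed in column 4; hence R5C4 = 4.
3 is placed in column 3, leaving R1C3 = 1.
Cage h needs sum 6, which forces R1C5 = 3.
3 is placed in row 4, so R4C1 = 1.
Cage e needs product 6, which forces R5C1 = 3.
The 4 cells of cage b must have sum 14, which forces R5C5 = 1.
Completed grid: 5 4 1 2 3 / 4 5 3 1 2 / 2 1 4 3 5 / 1 3 2 5 4 / 3 2 5 4 1.

5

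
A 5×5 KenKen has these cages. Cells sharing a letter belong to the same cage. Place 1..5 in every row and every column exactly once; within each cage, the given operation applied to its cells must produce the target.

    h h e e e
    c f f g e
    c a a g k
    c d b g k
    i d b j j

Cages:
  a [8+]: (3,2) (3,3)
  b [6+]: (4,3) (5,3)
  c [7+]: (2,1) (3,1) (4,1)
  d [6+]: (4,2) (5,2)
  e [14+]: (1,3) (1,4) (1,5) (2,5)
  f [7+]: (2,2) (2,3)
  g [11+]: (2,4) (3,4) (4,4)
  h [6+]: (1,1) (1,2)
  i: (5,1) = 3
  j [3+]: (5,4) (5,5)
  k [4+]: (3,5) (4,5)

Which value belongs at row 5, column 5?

Cage i is a single given cell, so (5,1) = 3.
Row 2 needs a 1, and only (2,1) is open for it.
Row 3 needs a 1, and only (3,5) is open for it.
Column 5 already has 1; hence (4,5) = 3.
Cage j's pair has sum 3; hence (5,4) = 1.
Column 5 already has 1, so (5,5) = 2.
In row 4, 5 can only go at (4,4), so (4,4) = 5.
In row 4, 4 can only go at (4,1), so (4,1) = 4.
Column 1 already has 4, which forces (3,1) = 2.
Row 3 already has 2, leaving (3,4) = 4.
Column 1 already has 2, leaving (1,1) = 5.
The two cells of cage h must have sum 6, which forces (1,2) = 1.
Row 1 already has 5, which forces (1,5) = 4.
4 is placed in column 4; hence (2,4) = 2.
Column 5 already has 4; hence (2,5) = 5.
Column 2 already has 1; hence (4,2) = 2.
2 is placed in row 4, so (4,3) = 1.
Cage e has sum 14; hence (1,3) = 2.
Column 4 already has 2, so (1,4) = 3.
The two cells of cage d must have sum 6; hence (5,2) = 4.
The two cells of cage b must have sum 6, which forces (5,3) = 5.
Column 2 now contains 4; hence (2,2) = 3.
The two cells of cage f must have sum 7, which forces (2,3) = 4.
Cage a needs two cells with sum 8, so (3,2) = 5.
Column 3 already has 5, which forces (3,3) = 3.
The full grid is 5 1 2 3 4 / 1 3 4 2 5 / 2 5 3 4 1 / 4 2 1 5 3 / 3 4 5 1 2.

2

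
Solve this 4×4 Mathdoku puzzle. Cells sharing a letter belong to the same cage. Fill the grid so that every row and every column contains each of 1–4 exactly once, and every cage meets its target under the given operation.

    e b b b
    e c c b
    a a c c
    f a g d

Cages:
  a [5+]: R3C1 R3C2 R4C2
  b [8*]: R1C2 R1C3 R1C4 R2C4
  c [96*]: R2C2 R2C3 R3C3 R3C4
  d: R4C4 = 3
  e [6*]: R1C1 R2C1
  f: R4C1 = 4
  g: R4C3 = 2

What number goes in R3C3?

4

Cage b needs product 8; hence R2C4 = 1.
Cage f is a single given cell, so R4C1 = 4.
G is a freebie, leaving R4C3 = 2.
Cage d is given, leaving R4C4 = 3.
Cage a has sum 5, leaving R3C1 = 1.
Cage a has sum 5; hence R3C2 = 3.
Row 3 already has 3, which forces R3C3 = 4.
Row 3 now contains 4; hence R3C4 = 2.
Row 4 now contains 2, so R4C2 = 1.
Cage b needs product 8, leaving R1C2 = 2.
4 is placed in column 3, leaving R1C3 = 1.
Column 4 already has 2, so R1C4 = 4.
Cage c has product 96, so R2C2 = 4.
4 is placed in column 3, so R2C3 = 3.
Row 1 already has 2, so R1C1 = 3.
Row 2 already has 3, so R2C1 = 2.
Filled in: 3 2 1 4 / 2 4 3 1 / 1 3 4 2 / 4 1 2 3.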